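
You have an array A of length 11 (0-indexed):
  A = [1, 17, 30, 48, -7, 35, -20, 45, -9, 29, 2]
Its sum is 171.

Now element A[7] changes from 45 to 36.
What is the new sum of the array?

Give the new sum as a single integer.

Answer: 162

Derivation:
Old value at index 7: 45
New value at index 7: 36
Delta = 36 - 45 = -9
New sum = old_sum + delta = 171 + (-9) = 162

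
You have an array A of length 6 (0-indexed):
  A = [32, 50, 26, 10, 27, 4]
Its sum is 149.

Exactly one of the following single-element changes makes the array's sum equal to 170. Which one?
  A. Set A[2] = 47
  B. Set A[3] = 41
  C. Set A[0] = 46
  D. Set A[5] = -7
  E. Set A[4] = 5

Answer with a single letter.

Option A: A[2] 26->47, delta=21, new_sum=149+(21)=170 <-- matches target
Option B: A[3] 10->41, delta=31, new_sum=149+(31)=180
Option C: A[0] 32->46, delta=14, new_sum=149+(14)=163
Option D: A[5] 4->-7, delta=-11, new_sum=149+(-11)=138
Option E: A[4] 27->5, delta=-22, new_sum=149+(-22)=127

Answer: A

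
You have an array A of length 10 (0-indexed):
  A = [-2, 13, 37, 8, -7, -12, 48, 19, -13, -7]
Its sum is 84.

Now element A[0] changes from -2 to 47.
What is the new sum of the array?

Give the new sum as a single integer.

Answer: 133

Derivation:
Old value at index 0: -2
New value at index 0: 47
Delta = 47 - -2 = 49
New sum = old_sum + delta = 84 + (49) = 133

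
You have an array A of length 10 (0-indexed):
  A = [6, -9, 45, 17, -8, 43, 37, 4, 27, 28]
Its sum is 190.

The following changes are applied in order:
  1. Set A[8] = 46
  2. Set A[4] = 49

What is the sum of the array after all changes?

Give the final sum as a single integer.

Initial sum: 190
Change 1: A[8] 27 -> 46, delta = 19, sum = 209
Change 2: A[4] -8 -> 49, delta = 57, sum = 266

Answer: 266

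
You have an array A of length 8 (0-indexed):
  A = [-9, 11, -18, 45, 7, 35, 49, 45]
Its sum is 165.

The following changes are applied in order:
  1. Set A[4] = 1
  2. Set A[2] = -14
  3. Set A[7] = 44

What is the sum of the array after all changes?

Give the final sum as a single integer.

Answer: 162

Derivation:
Initial sum: 165
Change 1: A[4] 7 -> 1, delta = -6, sum = 159
Change 2: A[2] -18 -> -14, delta = 4, sum = 163
Change 3: A[7] 45 -> 44, delta = -1, sum = 162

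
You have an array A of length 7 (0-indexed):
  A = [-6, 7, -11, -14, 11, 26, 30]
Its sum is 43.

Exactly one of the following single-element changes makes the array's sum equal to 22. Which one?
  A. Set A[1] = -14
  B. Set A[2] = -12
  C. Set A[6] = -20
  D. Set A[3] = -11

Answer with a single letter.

Option A: A[1] 7->-14, delta=-21, new_sum=43+(-21)=22 <-- matches target
Option B: A[2] -11->-12, delta=-1, new_sum=43+(-1)=42
Option C: A[6] 30->-20, delta=-50, new_sum=43+(-50)=-7
Option D: A[3] -14->-11, delta=3, new_sum=43+(3)=46

Answer: A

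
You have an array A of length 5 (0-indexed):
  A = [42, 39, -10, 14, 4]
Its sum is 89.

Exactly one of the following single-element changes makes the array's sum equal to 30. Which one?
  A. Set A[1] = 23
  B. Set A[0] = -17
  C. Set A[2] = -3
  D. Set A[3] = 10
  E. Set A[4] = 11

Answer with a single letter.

Option A: A[1] 39->23, delta=-16, new_sum=89+(-16)=73
Option B: A[0] 42->-17, delta=-59, new_sum=89+(-59)=30 <-- matches target
Option C: A[2] -10->-3, delta=7, new_sum=89+(7)=96
Option D: A[3] 14->10, delta=-4, new_sum=89+(-4)=85
Option E: A[4] 4->11, delta=7, new_sum=89+(7)=96

Answer: B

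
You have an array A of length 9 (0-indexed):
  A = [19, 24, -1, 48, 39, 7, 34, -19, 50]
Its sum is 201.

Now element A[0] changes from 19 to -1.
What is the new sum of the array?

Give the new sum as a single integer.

Answer: 181

Derivation:
Old value at index 0: 19
New value at index 0: -1
Delta = -1 - 19 = -20
New sum = old_sum + delta = 201 + (-20) = 181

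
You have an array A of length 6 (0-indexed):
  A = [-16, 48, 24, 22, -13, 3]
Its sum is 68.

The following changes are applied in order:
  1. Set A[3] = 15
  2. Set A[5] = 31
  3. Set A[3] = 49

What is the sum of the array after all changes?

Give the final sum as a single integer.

Answer: 123

Derivation:
Initial sum: 68
Change 1: A[3] 22 -> 15, delta = -7, sum = 61
Change 2: A[5] 3 -> 31, delta = 28, sum = 89
Change 3: A[3] 15 -> 49, delta = 34, sum = 123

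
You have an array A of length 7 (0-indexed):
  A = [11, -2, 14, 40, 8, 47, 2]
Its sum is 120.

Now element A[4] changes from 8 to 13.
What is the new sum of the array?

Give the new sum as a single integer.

Old value at index 4: 8
New value at index 4: 13
Delta = 13 - 8 = 5
New sum = old_sum + delta = 120 + (5) = 125

Answer: 125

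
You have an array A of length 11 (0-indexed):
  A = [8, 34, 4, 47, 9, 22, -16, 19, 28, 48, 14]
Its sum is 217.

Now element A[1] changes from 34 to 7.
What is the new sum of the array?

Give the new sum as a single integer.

Old value at index 1: 34
New value at index 1: 7
Delta = 7 - 34 = -27
New sum = old_sum + delta = 217 + (-27) = 190

Answer: 190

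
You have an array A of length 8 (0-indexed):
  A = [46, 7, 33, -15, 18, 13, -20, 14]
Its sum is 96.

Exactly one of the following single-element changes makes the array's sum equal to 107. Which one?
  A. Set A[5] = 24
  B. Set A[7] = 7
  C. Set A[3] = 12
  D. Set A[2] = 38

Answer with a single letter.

Answer: A

Derivation:
Option A: A[5] 13->24, delta=11, new_sum=96+(11)=107 <-- matches target
Option B: A[7] 14->7, delta=-7, new_sum=96+(-7)=89
Option C: A[3] -15->12, delta=27, new_sum=96+(27)=123
Option D: A[2] 33->38, delta=5, new_sum=96+(5)=101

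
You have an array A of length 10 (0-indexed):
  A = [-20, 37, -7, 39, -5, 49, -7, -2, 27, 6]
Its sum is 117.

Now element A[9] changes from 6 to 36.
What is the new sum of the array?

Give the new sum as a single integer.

Old value at index 9: 6
New value at index 9: 36
Delta = 36 - 6 = 30
New sum = old_sum + delta = 117 + (30) = 147

Answer: 147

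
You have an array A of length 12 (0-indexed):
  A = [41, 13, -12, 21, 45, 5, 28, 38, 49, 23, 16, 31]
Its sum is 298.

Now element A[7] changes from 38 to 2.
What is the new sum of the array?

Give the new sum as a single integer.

Answer: 262

Derivation:
Old value at index 7: 38
New value at index 7: 2
Delta = 2 - 38 = -36
New sum = old_sum + delta = 298 + (-36) = 262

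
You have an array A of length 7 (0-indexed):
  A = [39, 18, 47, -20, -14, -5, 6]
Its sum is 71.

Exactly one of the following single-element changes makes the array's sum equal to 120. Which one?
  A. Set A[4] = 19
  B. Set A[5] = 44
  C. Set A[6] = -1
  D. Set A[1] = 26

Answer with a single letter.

Answer: B

Derivation:
Option A: A[4] -14->19, delta=33, new_sum=71+(33)=104
Option B: A[5] -5->44, delta=49, new_sum=71+(49)=120 <-- matches target
Option C: A[6] 6->-1, delta=-7, new_sum=71+(-7)=64
Option D: A[1] 18->26, delta=8, new_sum=71+(8)=79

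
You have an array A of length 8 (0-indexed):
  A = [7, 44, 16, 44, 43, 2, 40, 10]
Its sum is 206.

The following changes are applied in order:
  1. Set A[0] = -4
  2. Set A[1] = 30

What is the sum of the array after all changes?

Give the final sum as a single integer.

Answer: 181

Derivation:
Initial sum: 206
Change 1: A[0] 7 -> -4, delta = -11, sum = 195
Change 2: A[1] 44 -> 30, delta = -14, sum = 181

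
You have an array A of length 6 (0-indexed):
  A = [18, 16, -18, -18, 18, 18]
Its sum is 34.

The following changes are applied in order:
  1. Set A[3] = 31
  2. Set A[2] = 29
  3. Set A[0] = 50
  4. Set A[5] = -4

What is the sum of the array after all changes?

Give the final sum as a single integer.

Answer: 140

Derivation:
Initial sum: 34
Change 1: A[3] -18 -> 31, delta = 49, sum = 83
Change 2: A[2] -18 -> 29, delta = 47, sum = 130
Change 3: A[0] 18 -> 50, delta = 32, sum = 162
Change 4: A[5] 18 -> -4, delta = -22, sum = 140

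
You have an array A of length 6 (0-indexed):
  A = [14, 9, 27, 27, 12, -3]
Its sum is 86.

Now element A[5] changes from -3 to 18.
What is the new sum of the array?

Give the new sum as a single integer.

Answer: 107

Derivation:
Old value at index 5: -3
New value at index 5: 18
Delta = 18 - -3 = 21
New sum = old_sum + delta = 86 + (21) = 107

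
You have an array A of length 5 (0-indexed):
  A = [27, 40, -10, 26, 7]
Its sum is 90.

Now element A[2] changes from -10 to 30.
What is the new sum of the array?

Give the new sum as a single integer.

Old value at index 2: -10
New value at index 2: 30
Delta = 30 - -10 = 40
New sum = old_sum + delta = 90 + (40) = 130

Answer: 130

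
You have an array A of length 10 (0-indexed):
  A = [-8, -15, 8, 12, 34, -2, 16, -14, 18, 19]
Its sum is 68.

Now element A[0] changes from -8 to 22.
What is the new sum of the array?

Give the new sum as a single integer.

Old value at index 0: -8
New value at index 0: 22
Delta = 22 - -8 = 30
New sum = old_sum + delta = 68 + (30) = 98

Answer: 98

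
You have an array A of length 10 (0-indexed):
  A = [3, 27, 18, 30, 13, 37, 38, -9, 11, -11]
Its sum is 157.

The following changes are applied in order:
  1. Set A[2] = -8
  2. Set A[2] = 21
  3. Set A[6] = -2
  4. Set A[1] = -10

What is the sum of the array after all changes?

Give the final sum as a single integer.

Answer: 83

Derivation:
Initial sum: 157
Change 1: A[2] 18 -> -8, delta = -26, sum = 131
Change 2: A[2] -8 -> 21, delta = 29, sum = 160
Change 3: A[6] 38 -> -2, delta = -40, sum = 120
Change 4: A[1] 27 -> -10, delta = -37, sum = 83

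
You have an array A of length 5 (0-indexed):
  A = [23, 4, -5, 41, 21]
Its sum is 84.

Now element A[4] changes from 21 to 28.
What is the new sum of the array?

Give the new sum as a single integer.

Old value at index 4: 21
New value at index 4: 28
Delta = 28 - 21 = 7
New sum = old_sum + delta = 84 + (7) = 91

Answer: 91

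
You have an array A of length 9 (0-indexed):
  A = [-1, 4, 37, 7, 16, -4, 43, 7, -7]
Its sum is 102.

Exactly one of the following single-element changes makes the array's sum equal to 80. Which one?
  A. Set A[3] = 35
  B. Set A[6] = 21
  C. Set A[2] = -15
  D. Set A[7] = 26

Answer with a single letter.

Answer: B

Derivation:
Option A: A[3] 7->35, delta=28, new_sum=102+(28)=130
Option B: A[6] 43->21, delta=-22, new_sum=102+(-22)=80 <-- matches target
Option C: A[2] 37->-15, delta=-52, new_sum=102+(-52)=50
Option D: A[7] 7->26, delta=19, new_sum=102+(19)=121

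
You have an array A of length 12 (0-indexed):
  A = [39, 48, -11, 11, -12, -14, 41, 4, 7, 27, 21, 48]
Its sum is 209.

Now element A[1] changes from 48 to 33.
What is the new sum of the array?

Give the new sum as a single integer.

Answer: 194

Derivation:
Old value at index 1: 48
New value at index 1: 33
Delta = 33 - 48 = -15
New sum = old_sum + delta = 209 + (-15) = 194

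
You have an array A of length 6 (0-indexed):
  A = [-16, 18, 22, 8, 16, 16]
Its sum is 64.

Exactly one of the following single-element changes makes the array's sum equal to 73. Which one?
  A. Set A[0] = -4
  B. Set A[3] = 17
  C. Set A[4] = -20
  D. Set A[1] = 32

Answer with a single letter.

Option A: A[0] -16->-4, delta=12, new_sum=64+(12)=76
Option B: A[3] 8->17, delta=9, new_sum=64+(9)=73 <-- matches target
Option C: A[4] 16->-20, delta=-36, new_sum=64+(-36)=28
Option D: A[1] 18->32, delta=14, new_sum=64+(14)=78

Answer: B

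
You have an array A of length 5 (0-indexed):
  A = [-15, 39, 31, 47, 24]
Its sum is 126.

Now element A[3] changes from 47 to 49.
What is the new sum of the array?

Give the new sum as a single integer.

Answer: 128

Derivation:
Old value at index 3: 47
New value at index 3: 49
Delta = 49 - 47 = 2
New sum = old_sum + delta = 126 + (2) = 128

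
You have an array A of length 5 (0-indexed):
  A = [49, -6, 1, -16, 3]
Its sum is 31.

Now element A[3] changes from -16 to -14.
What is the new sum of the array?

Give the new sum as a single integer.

Old value at index 3: -16
New value at index 3: -14
Delta = -14 - -16 = 2
New sum = old_sum + delta = 31 + (2) = 33

Answer: 33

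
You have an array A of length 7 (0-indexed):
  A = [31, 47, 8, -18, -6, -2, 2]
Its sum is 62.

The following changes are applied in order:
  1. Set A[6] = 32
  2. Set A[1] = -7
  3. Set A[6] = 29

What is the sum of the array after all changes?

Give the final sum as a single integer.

Initial sum: 62
Change 1: A[6] 2 -> 32, delta = 30, sum = 92
Change 2: A[1] 47 -> -7, delta = -54, sum = 38
Change 3: A[6] 32 -> 29, delta = -3, sum = 35

Answer: 35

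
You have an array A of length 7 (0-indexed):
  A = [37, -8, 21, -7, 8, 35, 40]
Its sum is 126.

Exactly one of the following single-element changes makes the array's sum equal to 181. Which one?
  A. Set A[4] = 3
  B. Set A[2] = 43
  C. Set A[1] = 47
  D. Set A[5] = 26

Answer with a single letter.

Option A: A[4] 8->3, delta=-5, new_sum=126+(-5)=121
Option B: A[2] 21->43, delta=22, new_sum=126+(22)=148
Option C: A[1] -8->47, delta=55, new_sum=126+(55)=181 <-- matches target
Option D: A[5] 35->26, delta=-9, new_sum=126+(-9)=117

Answer: C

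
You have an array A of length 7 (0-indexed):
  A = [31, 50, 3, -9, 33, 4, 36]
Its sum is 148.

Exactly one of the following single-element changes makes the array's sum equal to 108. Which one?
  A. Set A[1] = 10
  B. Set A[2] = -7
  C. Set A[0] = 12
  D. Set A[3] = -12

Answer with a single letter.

Answer: A

Derivation:
Option A: A[1] 50->10, delta=-40, new_sum=148+(-40)=108 <-- matches target
Option B: A[2] 3->-7, delta=-10, new_sum=148+(-10)=138
Option C: A[0] 31->12, delta=-19, new_sum=148+(-19)=129
Option D: A[3] -9->-12, delta=-3, new_sum=148+(-3)=145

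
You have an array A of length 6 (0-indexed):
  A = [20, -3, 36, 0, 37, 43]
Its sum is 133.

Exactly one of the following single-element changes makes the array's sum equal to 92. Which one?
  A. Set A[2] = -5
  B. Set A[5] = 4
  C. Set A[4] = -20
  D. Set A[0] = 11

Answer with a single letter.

Option A: A[2] 36->-5, delta=-41, new_sum=133+(-41)=92 <-- matches target
Option B: A[5] 43->4, delta=-39, new_sum=133+(-39)=94
Option C: A[4] 37->-20, delta=-57, new_sum=133+(-57)=76
Option D: A[0] 20->11, delta=-9, new_sum=133+(-9)=124

Answer: A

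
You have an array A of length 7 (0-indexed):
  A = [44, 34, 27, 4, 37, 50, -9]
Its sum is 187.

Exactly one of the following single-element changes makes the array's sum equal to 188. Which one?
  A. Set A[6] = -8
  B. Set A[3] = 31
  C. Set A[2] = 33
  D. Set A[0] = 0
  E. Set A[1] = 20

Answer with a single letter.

Answer: A

Derivation:
Option A: A[6] -9->-8, delta=1, new_sum=187+(1)=188 <-- matches target
Option B: A[3] 4->31, delta=27, new_sum=187+(27)=214
Option C: A[2] 27->33, delta=6, new_sum=187+(6)=193
Option D: A[0] 44->0, delta=-44, new_sum=187+(-44)=143
Option E: A[1] 34->20, delta=-14, new_sum=187+(-14)=173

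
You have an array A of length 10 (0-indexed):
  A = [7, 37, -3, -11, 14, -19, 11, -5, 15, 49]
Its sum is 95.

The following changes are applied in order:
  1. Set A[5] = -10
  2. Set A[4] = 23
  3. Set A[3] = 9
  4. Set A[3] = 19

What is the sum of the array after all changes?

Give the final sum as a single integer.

Initial sum: 95
Change 1: A[5] -19 -> -10, delta = 9, sum = 104
Change 2: A[4] 14 -> 23, delta = 9, sum = 113
Change 3: A[3] -11 -> 9, delta = 20, sum = 133
Change 4: A[3] 9 -> 19, delta = 10, sum = 143

Answer: 143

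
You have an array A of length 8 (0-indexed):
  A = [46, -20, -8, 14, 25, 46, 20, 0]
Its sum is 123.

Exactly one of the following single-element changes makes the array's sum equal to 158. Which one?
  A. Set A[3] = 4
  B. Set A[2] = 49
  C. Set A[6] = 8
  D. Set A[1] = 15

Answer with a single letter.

Option A: A[3] 14->4, delta=-10, new_sum=123+(-10)=113
Option B: A[2] -8->49, delta=57, new_sum=123+(57)=180
Option C: A[6] 20->8, delta=-12, new_sum=123+(-12)=111
Option D: A[1] -20->15, delta=35, new_sum=123+(35)=158 <-- matches target

Answer: D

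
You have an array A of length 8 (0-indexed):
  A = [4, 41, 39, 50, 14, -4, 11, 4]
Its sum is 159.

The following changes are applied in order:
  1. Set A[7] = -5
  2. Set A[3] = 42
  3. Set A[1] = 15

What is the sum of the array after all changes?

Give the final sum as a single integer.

Answer: 116

Derivation:
Initial sum: 159
Change 1: A[7] 4 -> -5, delta = -9, sum = 150
Change 2: A[3] 50 -> 42, delta = -8, sum = 142
Change 3: A[1] 41 -> 15, delta = -26, sum = 116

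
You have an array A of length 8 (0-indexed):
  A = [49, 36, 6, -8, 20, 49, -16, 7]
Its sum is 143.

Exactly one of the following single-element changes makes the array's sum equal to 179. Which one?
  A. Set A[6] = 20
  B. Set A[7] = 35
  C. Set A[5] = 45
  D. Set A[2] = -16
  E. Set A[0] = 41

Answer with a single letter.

Answer: A

Derivation:
Option A: A[6] -16->20, delta=36, new_sum=143+(36)=179 <-- matches target
Option B: A[7] 7->35, delta=28, new_sum=143+(28)=171
Option C: A[5] 49->45, delta=-4, new_sum=143+(-4)=139
Option D: A[2] 6->-16, delta=-22, new_sum=143+(-22)=121
Option E: A[0] 49->41, delta=-8, new_sum=143+(-8)=135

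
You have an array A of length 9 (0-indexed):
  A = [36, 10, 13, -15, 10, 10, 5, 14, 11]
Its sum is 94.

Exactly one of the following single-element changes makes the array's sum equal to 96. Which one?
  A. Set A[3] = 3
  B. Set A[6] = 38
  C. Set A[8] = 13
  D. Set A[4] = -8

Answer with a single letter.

Option A: A[3] -15->3, delta=18, new_sum=94+(18)=112
Option B: A[6] 5->38, delta=33, new_sum=94+(33)=127
Option C: A[8] 11->13, delta=2, new_sum=94+(2)=96 <-- matches target
Option D: A[4] 10->-8, delta=-18, new_sum=94+(-18)=76

Answer: C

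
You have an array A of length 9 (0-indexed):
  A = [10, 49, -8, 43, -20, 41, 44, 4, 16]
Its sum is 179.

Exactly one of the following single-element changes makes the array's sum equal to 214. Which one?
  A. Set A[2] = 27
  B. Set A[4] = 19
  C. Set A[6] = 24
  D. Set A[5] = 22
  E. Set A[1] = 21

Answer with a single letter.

Option A: A[2] -8->27, delta=35, new_sum=179+(35)=214 <-- matches target
Option B: A[4] -20->19, delta=39, new_sum=179+(39)=218
Option C: A[6] 44->24, delta=-20, new_sum=179+(-20)=159
Option D: A[5] 41->22, delta=-19, new_sum=179+(-19)=160
Option E: A[1] 49->21, delta=-28, new_sum=179+(-28)=151

Answer: A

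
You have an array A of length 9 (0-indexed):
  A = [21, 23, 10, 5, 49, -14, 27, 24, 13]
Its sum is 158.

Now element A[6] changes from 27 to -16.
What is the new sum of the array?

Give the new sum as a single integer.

Old value at index 6: 27
New value at index 6: -16
Delta = -16 - 27 = -43
New sum = old_sum + delta = 158 + (-43) = 115

Answer: 115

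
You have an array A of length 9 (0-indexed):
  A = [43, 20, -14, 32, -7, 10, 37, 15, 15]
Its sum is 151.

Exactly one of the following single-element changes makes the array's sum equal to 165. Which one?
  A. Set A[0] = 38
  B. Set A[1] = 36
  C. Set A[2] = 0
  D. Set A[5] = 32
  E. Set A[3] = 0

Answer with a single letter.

Option A: A[0] 43->38, delta=-5, new_sum=151+(-5)=146
Option B: A[1] 20->36, delta=16, new_sum=151+(16)=167
Option C: A[2] -14->0, delta=14, new_sum=151+(14)=165 <-- matches target
Option D: A[5] 10->32, delta=22, new_sum=151+(22)=173
Option E: A[3] 32->0, delta=-32, new_sum=151+(-32)=119

Answer: C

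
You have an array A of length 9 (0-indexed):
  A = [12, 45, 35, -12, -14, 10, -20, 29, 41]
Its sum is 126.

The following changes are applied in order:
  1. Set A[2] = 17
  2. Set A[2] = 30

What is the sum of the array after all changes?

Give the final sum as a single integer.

Initial sum: 126
Change 1: A[2] 35 -> 17, delta = -18, sum = 108
Change 2: A[2] 17 -> 30, delta = 13, sum = 121

Answer: 121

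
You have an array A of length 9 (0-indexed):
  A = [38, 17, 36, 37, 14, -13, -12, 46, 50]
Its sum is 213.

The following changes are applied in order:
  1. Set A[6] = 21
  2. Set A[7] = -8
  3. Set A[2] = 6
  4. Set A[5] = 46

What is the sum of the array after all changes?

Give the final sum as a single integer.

Initial sum: 213
Change 1: A[6] -12 -> 21, delta = 33, sum = 246
Change 2: A[7] 46 -> -8, delta = -54, sum = 192
Change 3: A[2] 36 -> 6, delta = -30, sum = 162
Change 4: A[5] -13 -> 46, delta = 59, sum = 221

Answer: 221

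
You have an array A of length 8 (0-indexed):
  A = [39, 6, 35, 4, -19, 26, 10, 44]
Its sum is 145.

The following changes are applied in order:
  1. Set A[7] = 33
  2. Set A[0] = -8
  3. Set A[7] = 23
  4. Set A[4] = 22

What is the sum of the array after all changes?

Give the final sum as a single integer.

Answer: 118

Derivation:
Initial sum: 145
Change 1: A[7] 44 -> 33, delta = -11, sum = 134
Change 2: A[0] 39 -> -8, delta = -47, sum = 87
Change 3: A[7] 33 -> 23, delta = -10, sum = 77
Change 4: A[4] -19 -> 22, delta = 41, sum = 118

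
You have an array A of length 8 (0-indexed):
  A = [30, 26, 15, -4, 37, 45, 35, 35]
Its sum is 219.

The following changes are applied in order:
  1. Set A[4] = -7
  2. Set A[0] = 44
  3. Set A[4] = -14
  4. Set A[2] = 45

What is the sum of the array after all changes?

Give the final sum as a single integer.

Initial sum: 219
Change 1: A[4] 37 -> -7, delta = -44, sum = 175
Change 2: A[0] 30 -> 44, delta = 14, sum = 189
Change 3: A[4] -7 -> -14, delta = -7, sum = 182
Change 4: A[2] 15 -> 45, delta = 30, sum = 212

Answer: 212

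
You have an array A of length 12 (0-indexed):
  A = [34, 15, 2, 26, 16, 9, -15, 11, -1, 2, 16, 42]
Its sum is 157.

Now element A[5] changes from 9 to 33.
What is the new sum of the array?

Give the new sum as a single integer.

Old value at index 5: 9
New value at index 5: 33
Delta = 33 - 9 = 24
New sum = old_sum + delta = 157 + (24) = 181

Answer: 181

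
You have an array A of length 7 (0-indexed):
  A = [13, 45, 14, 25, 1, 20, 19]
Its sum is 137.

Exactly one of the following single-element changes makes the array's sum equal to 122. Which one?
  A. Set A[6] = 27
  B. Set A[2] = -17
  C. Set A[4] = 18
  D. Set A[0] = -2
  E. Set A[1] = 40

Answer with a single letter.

Answer: D

Derivation:
Option A: A[6] 19->27, delta=8, new_sum=137+(8)=145
Option B: A[2] 14->-17, delta=-31, new_sum=137+(-31)=106
Option C: A[4] 1->18, delta=17, new_sum=137+(17)=154
Option D: A[0] 13->-2, delta=-15, new_sum=137+(-15)=122 <-- matches target
Option E: A[1] 45->40, delta=-5, new_sum=137+(-5)=132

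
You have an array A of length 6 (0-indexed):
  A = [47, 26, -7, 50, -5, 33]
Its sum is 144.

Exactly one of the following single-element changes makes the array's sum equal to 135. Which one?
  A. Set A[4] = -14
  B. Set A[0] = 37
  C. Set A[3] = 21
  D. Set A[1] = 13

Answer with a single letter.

Answer: A

Derivation:
Option A: A[4] -5->-14, delta=-9, new_sum=144+(-9)=135 <-- matches target
Option B: A[0] 47->37, delta=-10, new_sum=144+(-10)=134
Option C: A[3] 50->21, delta=-29, new_sum=144+(-29)=115
Option D: A[1] 26->13, delta=-13, new_sum=144+(-13)=131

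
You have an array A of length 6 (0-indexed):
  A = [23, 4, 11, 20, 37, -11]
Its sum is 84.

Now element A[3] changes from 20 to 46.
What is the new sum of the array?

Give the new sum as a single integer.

Old value at index 3: 20
New value at index 3: 46
Delta = 46 - 20 = 26
New sum = old_sum + delta = 84 + (26) = 110

Answer: 110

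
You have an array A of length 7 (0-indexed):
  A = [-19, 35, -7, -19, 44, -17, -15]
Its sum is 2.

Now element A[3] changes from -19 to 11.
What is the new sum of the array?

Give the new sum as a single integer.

Old value at index 3: -19
New value at index 3: 11
Delta = 11 - -19 = 30
New sum = old_sum + delta = 2 + (30) = 32

Answer: 32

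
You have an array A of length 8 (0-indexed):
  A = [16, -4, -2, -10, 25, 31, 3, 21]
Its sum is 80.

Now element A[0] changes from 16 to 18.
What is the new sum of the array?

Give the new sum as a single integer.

Answer: 82

Derivation:
Old value at index 0: 16
New value at index 0: 18
Delta = 18 - 16 = 2
New sum = old_sum + delta = 80 + (2) = 82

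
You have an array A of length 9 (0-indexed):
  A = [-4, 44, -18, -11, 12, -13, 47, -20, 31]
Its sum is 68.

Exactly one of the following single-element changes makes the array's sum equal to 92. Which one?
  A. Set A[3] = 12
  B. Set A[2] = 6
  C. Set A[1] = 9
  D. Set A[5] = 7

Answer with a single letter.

Option A: A[3] -11->12, delta=23, new_sum=68+(23)=91
Option B: A[2] -18->6, delta=24, new_sum=68+(24)=92 <-- matches target
Option C: A[1] 44->9, delta=-35, new_sum=68+(-35)=33
Option D: A[5] -13->7, delta=20, new_sum=68+(20)=88

Answer: B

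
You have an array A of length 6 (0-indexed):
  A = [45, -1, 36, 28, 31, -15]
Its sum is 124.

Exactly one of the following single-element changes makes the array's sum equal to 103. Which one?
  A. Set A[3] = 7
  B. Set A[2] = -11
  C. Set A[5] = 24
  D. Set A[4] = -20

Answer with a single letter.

Option A: A[3] 28->7, delta=-21, new_sum=124+(-21)=103 <-- matches target
Option B: A[2] 36->-11, delta=-47, new_sum=124+(-47)=77
Option C: A[5] -15->24, delta=39, new_sum=124+(39)=163
Option D: A[4] 31->-20, delta=-51, new_sum=124+(-51)=73

Answer: A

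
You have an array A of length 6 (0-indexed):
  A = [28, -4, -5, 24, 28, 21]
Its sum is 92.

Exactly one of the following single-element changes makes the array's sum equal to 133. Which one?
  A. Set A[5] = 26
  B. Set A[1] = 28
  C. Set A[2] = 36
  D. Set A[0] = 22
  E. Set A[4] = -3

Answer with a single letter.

Option A: A[5] 21->26, delta=5, new_sum=92+(5)=97
Option B: A[1] -4->28, delta=32, new_sum=92+(32)=124
Option C: A[2] -5->36, delta=41, new_sum=92+(41)=133 <-- matches target
Option D: A[0] 28->22, delta=-6, new_sum=92+(-6)=86
Option E: A[4] 28->-3, delta=-31, new_sum=92+(-31)=61

Answer: C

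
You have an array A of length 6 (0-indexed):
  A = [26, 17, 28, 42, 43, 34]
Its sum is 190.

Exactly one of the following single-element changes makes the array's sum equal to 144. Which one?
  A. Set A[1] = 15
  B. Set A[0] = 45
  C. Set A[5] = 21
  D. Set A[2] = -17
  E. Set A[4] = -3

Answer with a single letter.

Option A: A[1] 17->15, delta=-2, new_sum=190+(-2)=188
Option B: A[0] 26->45, delta=19, new_sum=190+(19)=209
Option C: A[5] 34->21, delta=-13, new_sum=190+(-13)=177
Option D: A[2] 28->-17, delta=-45, new_sum=190+(-45)=145
Option E: A[4] 43->-3, delta=-46, new_sum=190+(-46)=144 <-- matches target

Answer: E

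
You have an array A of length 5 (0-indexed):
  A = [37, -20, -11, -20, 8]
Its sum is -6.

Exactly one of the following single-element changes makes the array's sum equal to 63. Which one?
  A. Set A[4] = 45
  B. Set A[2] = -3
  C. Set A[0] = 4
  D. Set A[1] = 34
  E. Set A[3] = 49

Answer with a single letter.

Option A: A[4] 8->45, delta=37, new_sum=-6+(37)=31
Option B: A[2] -11->-3, delta=8, new_sum=-6+(8)=2
Option C: A[0] 37->4, delta=-33, new_sum=-6+(-33)=-39
Option D: A[1] -20->34, delta=54, new_sum=-6+(54)=48
Option E: A[3] -20->49, delta=69, new_sum=-6+(69)=63 <-- matches target

Answer: E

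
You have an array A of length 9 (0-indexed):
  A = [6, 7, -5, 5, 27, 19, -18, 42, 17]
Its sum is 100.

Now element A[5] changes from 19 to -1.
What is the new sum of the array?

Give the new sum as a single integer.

Answer: 80

Derivation:
Old value at index 5: 19
New value at index 5: -1
Delta = -1 - 19 = -20
New sum = old_sum + delta = 100 + (-20) = 80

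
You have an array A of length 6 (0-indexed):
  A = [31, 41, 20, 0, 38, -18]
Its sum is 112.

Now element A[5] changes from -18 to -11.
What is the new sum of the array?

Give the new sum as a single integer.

Old value at index 5: -18
New value at index 5: -11
Delta = -11 - -18 = 7
New sum = old_sum + delta = 112 + (7) = 119

Answer: 119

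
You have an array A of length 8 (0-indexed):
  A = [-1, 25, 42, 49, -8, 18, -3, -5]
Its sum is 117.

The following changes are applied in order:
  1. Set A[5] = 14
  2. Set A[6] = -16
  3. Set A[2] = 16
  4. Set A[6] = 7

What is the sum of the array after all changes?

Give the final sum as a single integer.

Initial sum: 117
Change 1: A[5] 18 -> 14, delta = -4, sum = 113
Change 2: A[6] -3 -> -16, delta = -13, sum = 100
Change 3: A[2] 42 -> 16, delta = -26, sum = 74
Change 4: A[6] -16 -> 7, delta = 23, sum = 97

Answer: 97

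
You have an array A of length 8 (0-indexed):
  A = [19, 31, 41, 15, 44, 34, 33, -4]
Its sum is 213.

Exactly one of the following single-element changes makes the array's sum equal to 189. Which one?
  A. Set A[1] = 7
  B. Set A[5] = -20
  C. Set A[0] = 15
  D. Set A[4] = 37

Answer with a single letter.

Answer: A

Derivation:
Option A: A[1] 31->7, delta=-24, new_sum=213+(-24)=189 <-- matches target
Option B: A[5] 34->-20, delta=-54, new_sum=213+(-54)=159
Option C: A[0] 19->15, delta=-4, new_sum=213+(-4)=209
Option D: A[4] 44->37, delta=-7, new_sum=213+(-7)=206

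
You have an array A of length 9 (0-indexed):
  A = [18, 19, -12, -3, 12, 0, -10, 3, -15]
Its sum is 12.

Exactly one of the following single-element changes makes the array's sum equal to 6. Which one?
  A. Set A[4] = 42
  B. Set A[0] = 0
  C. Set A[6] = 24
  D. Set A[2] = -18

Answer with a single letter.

Answer: D

Derivation:
Option A: A[4] 12->42, delta=30, new_sum=12+(30)=42
Option B: A[0] 18->0, delta=-18, new_sum=12+(-18)=-6
Option C: A[6] -10->24, delta=34, new_sum=12+(34)=46
Option D: A[2] -12->-18, delta=-6, new_sum=12+(-6)=6 <-- matches target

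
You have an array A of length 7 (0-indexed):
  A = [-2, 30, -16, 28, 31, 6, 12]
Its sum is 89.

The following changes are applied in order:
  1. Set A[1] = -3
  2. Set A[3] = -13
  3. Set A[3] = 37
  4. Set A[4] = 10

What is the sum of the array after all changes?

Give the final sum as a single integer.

Initial sum: 89
Change 1: A[1] 30 -> -3, delta = -33, sum = 56
Change 2: A[3] 28 -> -13, delta = -41, sum = 15
Change 3: A[3] -13 -> 37, delta = 50, sum = 65
Change 4: A[4] 31 -> 10, delta = -21, sum = 44

Answer: 44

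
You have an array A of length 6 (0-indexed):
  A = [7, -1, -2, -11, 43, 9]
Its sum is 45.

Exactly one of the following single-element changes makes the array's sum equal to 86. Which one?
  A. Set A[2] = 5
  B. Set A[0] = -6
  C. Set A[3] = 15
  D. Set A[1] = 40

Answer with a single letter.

Answer: D

Derivation:
Option A: A[2] -2->5, delta=7, new_sum=45+(7)=52
Option B: A[0] 7->-6, delta=-13, new_sum=45+(-13)=32
Option C: A[3] -11->15, delta=26, new_sum=45+(26)=71
Option D: A[1] -1->40, delta=41, new_sum=45+(41)=86 <-- matches target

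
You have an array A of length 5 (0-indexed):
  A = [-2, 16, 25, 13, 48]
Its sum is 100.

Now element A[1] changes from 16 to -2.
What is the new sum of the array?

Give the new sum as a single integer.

Answer: 82

Derivation:
Old value at index 1: 16
New value at index 1: -2
Delta = -2 - 16 = -18
New sum = old_sum + delta = 100 + (-18) = 82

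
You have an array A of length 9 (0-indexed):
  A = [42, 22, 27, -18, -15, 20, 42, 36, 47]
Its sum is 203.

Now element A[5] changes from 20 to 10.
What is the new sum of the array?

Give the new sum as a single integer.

Old value at index 5: 20
New value at index 5: 10
Delta = 10 - 20 = -10
New sum = old_sum + delta = 203 + (-10) = 193

Answer: 193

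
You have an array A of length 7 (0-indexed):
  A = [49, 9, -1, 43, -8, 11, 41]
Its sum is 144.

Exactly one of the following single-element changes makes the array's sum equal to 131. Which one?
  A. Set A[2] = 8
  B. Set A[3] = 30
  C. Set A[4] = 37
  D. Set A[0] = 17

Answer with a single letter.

Option A: A[2] -1->8, delta=9, new_sum=144+(9)=153
Option B: A[3] 43->30, delta=-13, new_sum=144+(-13)=131 <-- matches target
Option C: A[4] -8->37, delta=45, new_sum=144+(45)=189
Option D: A[0] 49->17, delta=-32, new_sum=144+(-32)=112

Answer: B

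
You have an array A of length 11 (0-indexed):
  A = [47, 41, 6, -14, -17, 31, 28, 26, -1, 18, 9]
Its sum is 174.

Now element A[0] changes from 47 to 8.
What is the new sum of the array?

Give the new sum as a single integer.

Old value at index 0: 47
New value at index 0: 8
Delta = 8 - 47 = -39
New sum = old_sum + delta = 174 + (-39) = 135

Answer: 135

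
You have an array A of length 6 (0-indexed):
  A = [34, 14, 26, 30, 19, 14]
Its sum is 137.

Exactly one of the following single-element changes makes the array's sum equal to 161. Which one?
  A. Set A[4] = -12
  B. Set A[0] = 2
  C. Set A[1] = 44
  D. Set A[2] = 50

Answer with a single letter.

Option A: A[4] 19->-12, delta=-31, new_sum=137+(-31)=106
Option B: A[0] 34->2, delta=-32, new_sum=137+(-32)=105
Option C: A[1] 14->44, delta=30, new_sum=137+(30)=167
Option D: A[2] 26->50, delta=24, new_sum=137+(24)=161 <-- matches target

Answer: D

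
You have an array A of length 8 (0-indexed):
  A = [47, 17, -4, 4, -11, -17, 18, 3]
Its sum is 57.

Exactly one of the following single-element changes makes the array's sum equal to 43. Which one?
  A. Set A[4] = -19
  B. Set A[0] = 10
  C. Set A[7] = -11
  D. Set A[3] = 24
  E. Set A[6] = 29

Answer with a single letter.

Answer: C

Derivation:
Option A: A[4] -11->-19, delta=-8, new_sum=57+(-8)=49
Option B: A[0] 47->10, delta=-37, new_sum=57+(-37)=20
Option C: A[7] 3->-11, delta=-14, new_sum=57+(-14)=43 <-- matches target
Option D: A[3] 4->24, delta=20, new_sum=57+(20)=77
Option E: A[6] 18->29, delta=11, new_sum=57+(11)=68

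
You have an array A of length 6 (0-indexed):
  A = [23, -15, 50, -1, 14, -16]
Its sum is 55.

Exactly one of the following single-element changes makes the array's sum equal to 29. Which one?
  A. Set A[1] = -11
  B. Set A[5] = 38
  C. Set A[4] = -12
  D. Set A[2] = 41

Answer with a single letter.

Answer: C

Derivation:
Option A: A[1] -15->-11, delta=4, new_sum=55+(4)=59
Option B: A[5] -16->38, delta=54, new_sum=55+(54)=109
Option C: A[4] 14->-12, delta=-26, new_sum=55+(-26)=29 <-- matches target
Option D: A[2] 50->41, delta=-9, new_sum=55+(-9)=46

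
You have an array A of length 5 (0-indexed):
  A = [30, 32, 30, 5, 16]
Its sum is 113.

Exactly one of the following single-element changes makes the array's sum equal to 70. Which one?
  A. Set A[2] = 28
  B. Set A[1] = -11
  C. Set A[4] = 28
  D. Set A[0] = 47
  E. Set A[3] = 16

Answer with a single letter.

Answer: B

Derivation:
Option A: A[2] 30->28, delta=-2, new_sum=113+(-2)=111
Option B: A[1] 32->-11, delta=-43, new_sum=113+(-43)=70 <-- matches target
Option C: A[4] 16->28, delta=12, new_sum=113+(12)=125
Option D: A[0] 30->47, delta=17, new_sum=113+(17)=130
Option E: A[3] 5->16, delta=11, new_sum=113+(11)=124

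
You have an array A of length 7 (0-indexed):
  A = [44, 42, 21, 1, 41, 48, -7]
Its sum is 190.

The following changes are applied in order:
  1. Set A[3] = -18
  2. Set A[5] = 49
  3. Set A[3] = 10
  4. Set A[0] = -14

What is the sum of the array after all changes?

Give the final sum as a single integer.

Answer: 142

Derivation:
Initial sum: 190
Change 1: A[3] 1 -> -18, delta = -19, sum = 171
Change 2: A[5] 48 -> 49, delta = 1, sum = 172
Change 3: A[3] -18 -> 10, delta = 28, sum = 200
Change 4: A[0] 44 -> -14, delta = -58, sum = 142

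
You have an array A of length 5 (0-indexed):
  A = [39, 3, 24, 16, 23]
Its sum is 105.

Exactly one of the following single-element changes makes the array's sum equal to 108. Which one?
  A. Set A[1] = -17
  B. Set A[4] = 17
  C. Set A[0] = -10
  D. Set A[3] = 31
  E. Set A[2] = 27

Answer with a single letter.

Answer: E

Derivation:
Option A: A[1] 3->-17, delta=-20, new_sum=105+(-20)=85
Option B: A[4] 23->17, delta=-6, new_sum=105+(-6)=99
Option C: A[0] 39->-10, delta=-49, new_sum=105+(-49)=56
Option D: A[3] 16->31, delta=15, new_sum=105+(15)=120
Option E: A[2] 24->27, delta=3, new_sum=105+(3)=108 <-- matches target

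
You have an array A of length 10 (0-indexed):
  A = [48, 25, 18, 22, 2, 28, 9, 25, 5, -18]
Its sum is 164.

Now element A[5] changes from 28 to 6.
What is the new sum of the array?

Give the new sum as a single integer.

Old value at index 5: 28
New value at index 5: 6
Delta = 6 - 28 = -22
New sum = old_sum + delta = 164 + (-22) = 142

Answer: 142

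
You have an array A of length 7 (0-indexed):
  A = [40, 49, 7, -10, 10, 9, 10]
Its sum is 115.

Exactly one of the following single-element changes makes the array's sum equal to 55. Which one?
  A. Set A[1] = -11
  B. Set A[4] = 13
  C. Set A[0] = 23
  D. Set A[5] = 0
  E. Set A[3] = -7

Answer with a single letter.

Answer: A

Derivation:
Option A: A[1] 49->-11, delta=-60, new_sum=115+(-60)=55 <-- matches target
Option B: A[4] 10->13, delta=3, new_sum=115+(3)=118
Option C: A[0] 40->23, delta=-17, new_sum=115+(-17)=98
Option D: A[5] 9->0, delta=-9, new_sum=115+(-9)=106
Option E: A[3] -10->-7, delta=3, new_sum=115+(3)=118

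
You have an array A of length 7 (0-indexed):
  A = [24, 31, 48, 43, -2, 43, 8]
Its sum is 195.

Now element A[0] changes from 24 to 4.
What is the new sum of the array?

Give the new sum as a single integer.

Answer: 175

Derivation:
Old value at index 0: 24
New value at index 0: 4
Delta = 4 - 24 = -20
New sum = old_sum + delta = 195 + (-20) = 175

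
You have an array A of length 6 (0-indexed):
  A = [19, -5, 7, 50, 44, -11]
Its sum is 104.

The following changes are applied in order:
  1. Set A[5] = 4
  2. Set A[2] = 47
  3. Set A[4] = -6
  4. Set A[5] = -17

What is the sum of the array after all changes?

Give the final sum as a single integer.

Initial sum: 104
Change 1: A[5] -11 -> 4, delta = 15, sum = 119
Change 2: A[2] 7 -> 47, delta = 40, sum = 159
Change 3: A[4] 44 -> -6, delta = -50, sum = 109
Change 4: A[5] 4 -> -17, delta = -21, sum = 88

Answer: 88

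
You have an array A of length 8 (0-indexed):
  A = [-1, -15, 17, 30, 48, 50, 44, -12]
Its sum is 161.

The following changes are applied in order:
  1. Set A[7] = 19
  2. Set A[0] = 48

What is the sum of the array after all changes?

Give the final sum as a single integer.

Initial sum: 161
Change 1: A[7] -12 -> 19, delta = 31, sum = 192
Change 2: A[0] -1 -> 48, delta = 49, sum = 241

Answer: 241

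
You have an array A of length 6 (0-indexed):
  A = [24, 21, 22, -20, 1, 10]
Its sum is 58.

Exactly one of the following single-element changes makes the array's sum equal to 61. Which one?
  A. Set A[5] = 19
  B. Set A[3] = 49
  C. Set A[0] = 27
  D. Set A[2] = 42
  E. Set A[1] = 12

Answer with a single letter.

Option A: A[5] 10->19, delta=9, new_sum=58+(9)=67
Option B: A[3] -20->49, delta=69, new_sum=58+(69)=127
Option C: A[0] 24->27, delta=3, new_sum=58+(3)=61 <-- matches target
Option D: A[2] 22->42, delta=20, new_sum=58+(20)=78
Option E: A[1] 21->12, delta=-9, new_sum=58+(-9)=49

Answer: C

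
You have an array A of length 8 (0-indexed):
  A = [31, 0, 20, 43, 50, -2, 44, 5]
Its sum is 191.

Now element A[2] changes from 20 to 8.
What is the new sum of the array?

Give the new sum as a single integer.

Answer: 179

Derivation:
Old value at index 2: 20
New value at index 2: 8
Delta = 8 - 20 = -12
New sum = old_sum + delta = 191 + (-12) = 179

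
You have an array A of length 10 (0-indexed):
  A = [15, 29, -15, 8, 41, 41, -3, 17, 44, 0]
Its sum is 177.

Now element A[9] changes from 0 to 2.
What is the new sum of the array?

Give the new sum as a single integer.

Answer: 179

Derivation:
Old value at index 9: 0
New value at index 9: 2
Delta = 2 - 0 = 2
New sum = old_sum + delta = 177 + (2) = 179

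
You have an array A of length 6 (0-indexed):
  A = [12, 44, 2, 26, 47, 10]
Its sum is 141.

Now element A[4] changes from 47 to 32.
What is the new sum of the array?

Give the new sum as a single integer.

Old value at index 4: 47
New value at index 4: 32
Delta = 32 - 47 = -15
New sum = old_sum + delta = 141 + (-15) = 126

Answer: 126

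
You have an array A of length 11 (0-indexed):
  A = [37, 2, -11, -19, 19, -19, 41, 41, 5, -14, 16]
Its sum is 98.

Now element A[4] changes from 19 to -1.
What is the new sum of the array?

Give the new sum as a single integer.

Answer: 78

Derivation:
Old value at index 4: 19
New value at index 4: -1
Delta = -1 - 19 = -20
New sum = old_sum + delta = 98 + (-20) = 78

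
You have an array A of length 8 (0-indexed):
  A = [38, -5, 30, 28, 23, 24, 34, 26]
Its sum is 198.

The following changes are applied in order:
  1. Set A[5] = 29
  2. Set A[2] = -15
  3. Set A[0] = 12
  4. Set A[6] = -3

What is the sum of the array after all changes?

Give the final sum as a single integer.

Answer: 95

Derivation:
Initial sum: 198
Change 1: A[5] 24 -> 29, delta = 5, sum = 203
Change 2: A[2] 30 -> -15, delta = -45, sum = 158
Change 3: A[0] 38 -> 12, delta = -26, sum = 132
Change 4: A[6] 34 -> -3, delta = -37, sum = 95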